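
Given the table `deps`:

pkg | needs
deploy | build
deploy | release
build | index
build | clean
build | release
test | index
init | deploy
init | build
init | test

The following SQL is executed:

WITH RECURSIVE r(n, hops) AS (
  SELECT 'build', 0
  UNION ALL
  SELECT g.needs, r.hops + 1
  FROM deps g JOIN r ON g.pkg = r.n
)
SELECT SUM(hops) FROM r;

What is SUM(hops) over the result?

Base: (build, hops=0).
Iteration 1: edges from {build} -> (clean, hops=1), (index, hops=1), (release, hops=1).
Iteration 2: no outgoing edges from {clean,index,release}; recursion stops.
SUM(hops) = 0 + 1 + 1 + 1 = 3.

3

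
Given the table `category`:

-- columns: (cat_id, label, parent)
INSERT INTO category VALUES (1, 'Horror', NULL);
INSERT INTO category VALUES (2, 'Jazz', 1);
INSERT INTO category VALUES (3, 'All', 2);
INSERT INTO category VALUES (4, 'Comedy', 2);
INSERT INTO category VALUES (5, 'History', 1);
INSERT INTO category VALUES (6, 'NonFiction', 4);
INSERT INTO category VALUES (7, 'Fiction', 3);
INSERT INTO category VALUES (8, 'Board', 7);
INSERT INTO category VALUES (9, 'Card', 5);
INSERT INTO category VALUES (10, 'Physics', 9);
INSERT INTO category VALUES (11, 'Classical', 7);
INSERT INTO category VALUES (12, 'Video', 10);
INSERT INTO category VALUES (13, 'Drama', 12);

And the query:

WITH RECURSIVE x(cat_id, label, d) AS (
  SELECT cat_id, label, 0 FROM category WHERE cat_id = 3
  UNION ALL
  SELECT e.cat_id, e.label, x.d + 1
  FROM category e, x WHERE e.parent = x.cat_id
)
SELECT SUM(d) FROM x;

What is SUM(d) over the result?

Base: cat_id=3 (All) at d 0.
Iteration 1: rows with parent in {3} -> Fiction (id 7, d 1).
Iteration 2: rows with parent in {7} -> Board (id 8, d 2), Classical (id 11, d 2).
Iteration 3: no rows with parent in {8,11}; recursion stops.
SUM(d) = 0 + 1 + 2 + 2 = 5.

5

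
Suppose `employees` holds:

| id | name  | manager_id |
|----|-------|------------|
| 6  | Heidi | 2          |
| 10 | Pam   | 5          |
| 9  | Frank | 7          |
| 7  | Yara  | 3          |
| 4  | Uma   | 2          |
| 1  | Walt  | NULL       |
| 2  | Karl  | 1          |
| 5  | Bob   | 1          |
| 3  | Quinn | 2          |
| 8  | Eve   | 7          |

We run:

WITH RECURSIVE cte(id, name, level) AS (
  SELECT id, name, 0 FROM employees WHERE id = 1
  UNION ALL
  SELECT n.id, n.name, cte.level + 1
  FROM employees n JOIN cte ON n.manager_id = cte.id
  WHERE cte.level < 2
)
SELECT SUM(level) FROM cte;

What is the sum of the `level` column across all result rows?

10

Base: id=1 (Walt) at level 0.
Iteration 1: rows with manager_id in {1} -> Karl (id 2, level 1), Bob (id 5, level 1).
Iteration 2: rows with manager_id in {2,5} -> Quinn (id 3, level 2), Uma (id 4, level 2), Heidi (id 6, level 2), Pam (id 10, level 2).
Iteration 3: level < 2 fails for all current rows; recursion stops.
SUM(level) = 0 + 1 + 1 + 2 + 2 + 2 + 2 = 10.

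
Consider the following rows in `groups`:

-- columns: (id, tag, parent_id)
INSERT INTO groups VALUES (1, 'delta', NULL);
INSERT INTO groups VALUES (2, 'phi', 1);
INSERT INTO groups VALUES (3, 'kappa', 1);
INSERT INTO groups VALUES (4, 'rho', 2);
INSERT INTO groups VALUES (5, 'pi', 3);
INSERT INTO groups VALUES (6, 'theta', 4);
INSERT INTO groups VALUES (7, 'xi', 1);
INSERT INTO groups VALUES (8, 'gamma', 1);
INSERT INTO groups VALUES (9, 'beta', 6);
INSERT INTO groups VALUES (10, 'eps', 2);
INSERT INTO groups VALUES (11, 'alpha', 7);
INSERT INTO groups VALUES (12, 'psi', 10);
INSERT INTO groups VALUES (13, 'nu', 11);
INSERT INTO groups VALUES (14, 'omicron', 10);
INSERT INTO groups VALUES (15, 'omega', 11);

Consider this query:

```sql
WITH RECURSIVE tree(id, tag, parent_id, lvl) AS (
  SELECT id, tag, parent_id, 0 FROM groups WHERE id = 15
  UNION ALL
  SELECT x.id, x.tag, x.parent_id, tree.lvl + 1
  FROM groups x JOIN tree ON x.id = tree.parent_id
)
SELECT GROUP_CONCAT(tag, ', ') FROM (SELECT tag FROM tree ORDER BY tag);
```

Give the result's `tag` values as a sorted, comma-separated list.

Base: id=15 (omega), parent_id=11, lvl 0.
Iteration 1: join on id=11 -> alpha (id 11, parent_id=7, lvl 1).
Iteration 2: join on id=7 -> xi (id 7, parent_id=1, lvl 2).
Iteration 3: join on id=1 -> delta (id 1, parent_id=NULL, lvl 3).
Iteration 4: parent_id is NULL; no match; recursion stops.

alpha, delta, omega, xi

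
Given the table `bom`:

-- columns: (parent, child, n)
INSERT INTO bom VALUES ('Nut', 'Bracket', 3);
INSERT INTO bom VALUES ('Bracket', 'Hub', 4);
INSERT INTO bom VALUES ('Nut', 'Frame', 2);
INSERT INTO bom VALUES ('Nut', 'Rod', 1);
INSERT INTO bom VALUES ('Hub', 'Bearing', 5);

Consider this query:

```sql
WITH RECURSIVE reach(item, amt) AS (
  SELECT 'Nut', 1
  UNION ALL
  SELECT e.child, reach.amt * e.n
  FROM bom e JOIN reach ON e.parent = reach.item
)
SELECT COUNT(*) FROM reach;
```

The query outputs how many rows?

6

Base: (Nut, amt=1).
Iteration 1: components of {Nut} -> Bracket = 1*3 = 3, Frame = 1*2 = 2, Rod = 1*1 = 1.
Iteration 2: components of {Bracket,Frame,Rod} -> Hub = 3*4 = 12.
Iteration 3: components of {Hub} -> Bearing = 12*5 = 60.
Iteration 4: no further components; recursion stops.
Total rows emitted: 6.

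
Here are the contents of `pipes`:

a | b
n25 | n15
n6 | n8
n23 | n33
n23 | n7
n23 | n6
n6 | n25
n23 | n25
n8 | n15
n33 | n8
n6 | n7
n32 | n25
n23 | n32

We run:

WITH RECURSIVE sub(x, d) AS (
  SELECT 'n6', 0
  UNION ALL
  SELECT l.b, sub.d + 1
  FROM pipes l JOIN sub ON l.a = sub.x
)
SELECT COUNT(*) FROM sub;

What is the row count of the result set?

Base: (n6, d=0).
Iteration 1: edges from {n6} -> (n25, d=1), (n7, d=1), (n8, d=1).
Iteration 2: edges from {n25,n7,n8} -> (n15, d=2) x2. [UNION ALL keeps all 2 new rows, including repeats]
Iteration 3: no outgoing edges from {n15}; recursion stops.
Total rows emitted: 6.

6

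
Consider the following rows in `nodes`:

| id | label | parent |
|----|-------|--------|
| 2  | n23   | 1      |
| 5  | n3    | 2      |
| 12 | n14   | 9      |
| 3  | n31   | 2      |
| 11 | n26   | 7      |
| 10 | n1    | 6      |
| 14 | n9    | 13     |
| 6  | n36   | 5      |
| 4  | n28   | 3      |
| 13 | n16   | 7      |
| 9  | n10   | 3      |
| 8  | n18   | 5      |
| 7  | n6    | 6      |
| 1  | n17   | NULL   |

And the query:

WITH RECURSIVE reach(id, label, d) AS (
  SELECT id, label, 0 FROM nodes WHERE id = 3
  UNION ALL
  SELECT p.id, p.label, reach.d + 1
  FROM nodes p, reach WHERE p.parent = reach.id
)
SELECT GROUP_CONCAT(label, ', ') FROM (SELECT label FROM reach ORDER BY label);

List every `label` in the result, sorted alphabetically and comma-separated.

Base: id=3 (n31) at d 0.
Iteration 1: rows with parent in {3} -> n28 (id 4, d 1), n10 (id 9, d 1).
Iteration 2: rows with parent in {4,9} -> n14 (id 12, d 2).
Iteration 3: no rows with parent in {12}; recursion stops.

n10, n14, n28, n31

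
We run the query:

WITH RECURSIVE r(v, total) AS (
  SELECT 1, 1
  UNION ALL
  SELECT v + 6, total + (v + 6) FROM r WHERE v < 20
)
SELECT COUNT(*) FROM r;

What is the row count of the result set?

Base: v=1, total=1.
Iteration 1: 1 < 20 holds -> v = 1 + 6 = 7, total = 1 + 7 = 8.
Iteration 2: 7 < 20 holds -> v = 7 + 6 = 13, total = 8 + 13 = 21.
Iteration 3: 13 < 20 holds -> v = 13 + 6 = 19, total = 21 + 19 = 40.
Iteration 4: 19 < 20 holds -> v = 19 + 6 = 25, total = 40 + 25 = 65.
Iteration 5: 25 < 20 fails; recursion stops.
Total rows emitted: 5.

5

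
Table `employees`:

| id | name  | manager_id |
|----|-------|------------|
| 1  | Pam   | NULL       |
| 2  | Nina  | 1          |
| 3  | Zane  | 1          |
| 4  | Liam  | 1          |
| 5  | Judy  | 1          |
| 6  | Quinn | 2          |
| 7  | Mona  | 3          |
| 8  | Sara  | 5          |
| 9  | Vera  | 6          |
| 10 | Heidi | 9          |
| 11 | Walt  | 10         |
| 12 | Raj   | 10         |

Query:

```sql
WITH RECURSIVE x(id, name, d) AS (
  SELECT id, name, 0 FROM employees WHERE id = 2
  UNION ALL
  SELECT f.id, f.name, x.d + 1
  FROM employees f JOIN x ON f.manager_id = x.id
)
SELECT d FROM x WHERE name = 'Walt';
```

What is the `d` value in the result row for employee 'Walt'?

4

Base: id=2 (Nina) at d 0.
Iteration 1: rows with manager_id in {2} -> Quinn (id 6, d 1).
Iteration 2: rows with manager_id in {6} -> Vera (id 9, d 2).
Iteration 3: rows with manager_id in {9} -> Heidi (id 10, d 3).
Iteration 4: rows with manager_id in {10} -> Walt (id 11, d 4), Raj (id 12, d 4).
Iteration 5: no rows with manager_id in {11,12}; recursion stops.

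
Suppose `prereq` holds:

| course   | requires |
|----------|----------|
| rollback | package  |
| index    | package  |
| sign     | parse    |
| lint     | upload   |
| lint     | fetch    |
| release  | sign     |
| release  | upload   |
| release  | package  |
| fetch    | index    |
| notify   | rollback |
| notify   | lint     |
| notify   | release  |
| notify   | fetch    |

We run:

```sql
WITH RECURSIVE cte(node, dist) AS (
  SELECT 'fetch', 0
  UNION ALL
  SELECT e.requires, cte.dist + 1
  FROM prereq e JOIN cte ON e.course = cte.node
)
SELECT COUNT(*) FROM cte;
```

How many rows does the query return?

3

Base: (fetch, dist=0).
Iteration 1: edges from {fetch} -> (index, dist=1).
Iteration 2: edges from {index} -> (package, dist=2).
Iteration 3: no outgoing edges from {package}; recursion stops.
Total rows emitted: 3.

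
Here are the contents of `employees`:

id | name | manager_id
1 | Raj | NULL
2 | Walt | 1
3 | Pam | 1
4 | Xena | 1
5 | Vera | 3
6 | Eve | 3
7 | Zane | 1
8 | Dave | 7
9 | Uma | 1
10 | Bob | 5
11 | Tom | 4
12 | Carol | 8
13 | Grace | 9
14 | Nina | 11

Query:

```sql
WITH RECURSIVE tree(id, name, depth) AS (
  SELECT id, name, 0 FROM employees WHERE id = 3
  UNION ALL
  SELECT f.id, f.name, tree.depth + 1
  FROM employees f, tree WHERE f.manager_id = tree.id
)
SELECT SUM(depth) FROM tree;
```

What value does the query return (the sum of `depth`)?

4

Base: id=3 (Pam) at depth 0.
Iteration 1: rows with manager_id in {3} -> Vera (id 5, depth 1), Eve (id 6, depth 1).
Iteration 2: rows with manager_id in {5,6} -> Bob (id 10, depth 2).
Iteration 3: no rows with manager_id in {10}; recursion stops.
SUM(depth) = 0 + 1 + 1 + 2 = 4.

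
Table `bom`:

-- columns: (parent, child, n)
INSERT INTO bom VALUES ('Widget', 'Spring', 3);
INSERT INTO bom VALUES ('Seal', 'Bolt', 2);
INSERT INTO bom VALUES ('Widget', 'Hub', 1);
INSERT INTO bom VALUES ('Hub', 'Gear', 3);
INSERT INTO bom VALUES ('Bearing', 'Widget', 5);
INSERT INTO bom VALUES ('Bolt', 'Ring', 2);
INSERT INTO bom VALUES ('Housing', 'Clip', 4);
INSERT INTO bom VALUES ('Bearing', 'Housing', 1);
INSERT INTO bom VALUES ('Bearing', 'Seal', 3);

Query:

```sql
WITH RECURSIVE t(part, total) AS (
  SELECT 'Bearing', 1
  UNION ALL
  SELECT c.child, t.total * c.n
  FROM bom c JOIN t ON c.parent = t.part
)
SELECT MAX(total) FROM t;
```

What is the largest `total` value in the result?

15

Base: (Bearing, total=1).
Iteration 1: components of {Bearing} -> Housing = 1*1 = 1, Seal = 1*3 = 3, Widget = 1*5 = 5.
Iteration 2: components of {Housing,Seal,Widget} -> Bolt = 3*2 = 6, Clip = 1*4 = 4, Hub = 5*1 = 5, Spring = 5*3 = 15.
Iteration 3: components of {Bolt,Clip,Hub,Spring} -> Gear = 5*3 = 15, Ring = 6*2 = 12.
Iteration 4: no further components; recursion stops.
total values: 1, 5, 3, 1, 5, 15, 6, 4, 15, 12; the maximum is 15.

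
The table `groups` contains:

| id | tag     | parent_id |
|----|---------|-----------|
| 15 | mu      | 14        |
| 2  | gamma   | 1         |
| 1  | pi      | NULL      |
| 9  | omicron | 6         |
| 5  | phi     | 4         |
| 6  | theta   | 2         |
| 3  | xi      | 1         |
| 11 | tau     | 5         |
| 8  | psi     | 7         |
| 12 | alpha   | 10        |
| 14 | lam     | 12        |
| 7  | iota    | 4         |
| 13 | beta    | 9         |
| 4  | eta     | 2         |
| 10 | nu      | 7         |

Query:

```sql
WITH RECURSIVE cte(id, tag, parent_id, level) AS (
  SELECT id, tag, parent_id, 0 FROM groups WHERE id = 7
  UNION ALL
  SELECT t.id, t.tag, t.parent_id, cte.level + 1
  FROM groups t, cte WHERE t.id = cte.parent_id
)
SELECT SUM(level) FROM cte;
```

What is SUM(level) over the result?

6

Base: id=7 (iota), parent_id=4, level 0.
Iteration 1: join on id=4 -> eta (id 4, parent_id=2, level 1).
Iteration 2: join on id=2 -> gamma (id 2, parent_id=1, level 2).
Iteration 3: join on id=1 -> pi (id 1, parent_id=NULL, level 3).
Iteration 4: parent_id is NULL; no match; recursion stops.
SUM(level) = 0 + 1 + 2 + 3 = 6.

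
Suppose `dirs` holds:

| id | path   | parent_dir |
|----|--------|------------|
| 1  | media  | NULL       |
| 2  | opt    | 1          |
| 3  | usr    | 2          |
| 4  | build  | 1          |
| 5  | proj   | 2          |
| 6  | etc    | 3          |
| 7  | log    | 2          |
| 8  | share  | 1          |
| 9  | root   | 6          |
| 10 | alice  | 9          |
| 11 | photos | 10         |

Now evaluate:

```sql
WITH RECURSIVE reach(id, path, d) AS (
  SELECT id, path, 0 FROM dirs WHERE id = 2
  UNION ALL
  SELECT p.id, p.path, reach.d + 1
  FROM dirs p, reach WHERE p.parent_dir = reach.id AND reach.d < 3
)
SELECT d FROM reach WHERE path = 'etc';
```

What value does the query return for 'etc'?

Base: id=2 (opt) at d 0.
Iteration 1: rows with parent_dir in {2} -> usr (id 3, d 1), proj (id 5, d 1), log (id 7, d 1).
Iteration 2: rows with parent_dir in {3,5,7} -> etc (id 6, d 2).
Iteration 3: rows with parent_dir in {6} -> root (id 9, d 3).
Iteration 4: d < 3 fails for all current rows; recursion stops.

2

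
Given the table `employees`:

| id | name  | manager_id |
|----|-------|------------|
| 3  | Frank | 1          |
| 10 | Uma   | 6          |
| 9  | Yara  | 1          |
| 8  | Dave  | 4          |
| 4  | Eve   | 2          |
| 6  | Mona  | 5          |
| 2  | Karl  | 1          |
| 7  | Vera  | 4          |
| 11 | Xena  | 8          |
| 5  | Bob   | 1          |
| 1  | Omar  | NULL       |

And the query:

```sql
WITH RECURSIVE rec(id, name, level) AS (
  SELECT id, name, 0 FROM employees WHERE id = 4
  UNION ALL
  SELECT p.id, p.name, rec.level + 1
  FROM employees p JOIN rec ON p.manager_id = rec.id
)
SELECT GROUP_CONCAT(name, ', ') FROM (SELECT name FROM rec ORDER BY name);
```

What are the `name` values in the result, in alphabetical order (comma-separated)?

Dave, Eve, Vera, Xena

Base: id=4 (Eve) at level 0.
Iteration 1: rows with manager_id in {4} -> Vera (id 7, level 1), Dave (id 8, level 1).
Iteration 2: rows with manager_id in {7,8} -> Xena (id 11, level 2).
Iteration 3: no rows with manager_id in {11}; recursion stops.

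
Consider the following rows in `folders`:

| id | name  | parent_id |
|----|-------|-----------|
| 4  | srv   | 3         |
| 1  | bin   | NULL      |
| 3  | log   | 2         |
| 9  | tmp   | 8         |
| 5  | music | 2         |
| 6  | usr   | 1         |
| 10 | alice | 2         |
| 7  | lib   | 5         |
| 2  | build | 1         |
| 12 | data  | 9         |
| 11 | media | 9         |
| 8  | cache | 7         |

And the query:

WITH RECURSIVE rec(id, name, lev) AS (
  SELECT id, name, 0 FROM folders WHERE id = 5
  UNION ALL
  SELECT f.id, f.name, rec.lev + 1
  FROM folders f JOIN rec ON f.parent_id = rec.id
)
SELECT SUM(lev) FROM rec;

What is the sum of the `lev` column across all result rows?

14

Base: id=5 (music) at lev 0.
Iteration 1: rows with parent_id in {5} -> lib (id 7, lev 1).
Iteration 2: rows with parent_id in {7} -> cache (id 8, lev 2).
Iteration 3: rows with parent_id in {8} -> tmp (id 9, lev 3).
Iteration 4: rows with parent_id in {9} -> media (id 11, lev 4), data (id 12, lev 4).
Iteration 5: no rows with parent_id in {11,12}; recursion stops.
SUM(lev) = 0 + 1 + 2 + 3 + 4 + 4 = 14.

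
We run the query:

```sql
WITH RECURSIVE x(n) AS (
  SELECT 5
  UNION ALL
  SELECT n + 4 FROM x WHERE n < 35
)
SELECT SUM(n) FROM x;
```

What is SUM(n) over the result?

Base: n=5.
Iteration 1: 5 < 35 holds -> n = 5 + 4 = 9.
Iteration 2: 9 < 35 holds -> n = 9 + 4 = 13.
Iteration 3: 13 < 35 holds -> n = 13 + 4 = 17.
Iteration 4: 17 < 35 holds -> n = 17 + 4 = 21.
Iteration 5: 21 < 35 holds -> n = 21 + 4 = 25.
Iteration 6: 25 < 35 holds -> n = 25 + 4 = 29.
Iteration 7: 29 < 35 holds -> n = 29 + 4 = 33.
Iteration 8: 33 < 35 holds -> n = 33 + 4 = 37.
Iteration 9: 37 < 35 fails; recursion stops.
SUM(n) = 5 + 9 + 13 + 17 + 21 + 25 + 29 + 33 + 37 = 189.

189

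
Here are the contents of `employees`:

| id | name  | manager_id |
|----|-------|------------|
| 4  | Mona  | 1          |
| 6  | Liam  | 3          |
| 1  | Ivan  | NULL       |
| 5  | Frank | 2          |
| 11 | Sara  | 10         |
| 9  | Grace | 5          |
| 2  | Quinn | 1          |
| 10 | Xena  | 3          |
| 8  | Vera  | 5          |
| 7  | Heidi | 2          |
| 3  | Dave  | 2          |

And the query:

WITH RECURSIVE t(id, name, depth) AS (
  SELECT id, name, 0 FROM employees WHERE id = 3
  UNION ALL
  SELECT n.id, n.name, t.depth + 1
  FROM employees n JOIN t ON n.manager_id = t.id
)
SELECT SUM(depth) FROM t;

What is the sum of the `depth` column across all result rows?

4

Base: id=3 (Dave) at depth 0.
Iteration 1: rows with manager_id in {3} -> Liam (id 6, depth 1), Xena (id 10, depth 1).
Iteration 2: rows with manager_id in {6,10} -> Sara (id 11, depth 2).
Iteration 3: no rows with manager_id in {11}; recursion stops.
SUM(depth) = 0 + 1 + 1 + 2 = 4.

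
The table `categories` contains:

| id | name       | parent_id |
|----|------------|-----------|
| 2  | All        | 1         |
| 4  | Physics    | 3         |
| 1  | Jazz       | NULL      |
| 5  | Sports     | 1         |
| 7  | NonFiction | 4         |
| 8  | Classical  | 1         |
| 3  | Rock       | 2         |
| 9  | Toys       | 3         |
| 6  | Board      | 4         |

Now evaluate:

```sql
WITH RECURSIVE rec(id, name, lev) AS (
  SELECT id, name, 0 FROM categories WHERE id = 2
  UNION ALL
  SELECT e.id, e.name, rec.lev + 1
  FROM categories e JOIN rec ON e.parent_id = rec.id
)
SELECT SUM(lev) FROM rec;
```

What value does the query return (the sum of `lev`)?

Base: id=2 (All) at lev 0.
Iteration 1: rows with parent_id in {2} -> Rock (id 3, lev 1).
Iteration 2: rows with parent_id in {3} -> Physics (id 4, lev 2), Toys (id 9, lev 2).
Iteration 3: rows with parent_id in {4,9} -> Board (id 6, lev 3), NonFiction (id 7, lev 3).
Iteration 4: no rows with parent_id in {6,7}; recursion stops.
SUM(lev) = 0 + 1 + 2 + 2 + 3 + 3 = 11.

11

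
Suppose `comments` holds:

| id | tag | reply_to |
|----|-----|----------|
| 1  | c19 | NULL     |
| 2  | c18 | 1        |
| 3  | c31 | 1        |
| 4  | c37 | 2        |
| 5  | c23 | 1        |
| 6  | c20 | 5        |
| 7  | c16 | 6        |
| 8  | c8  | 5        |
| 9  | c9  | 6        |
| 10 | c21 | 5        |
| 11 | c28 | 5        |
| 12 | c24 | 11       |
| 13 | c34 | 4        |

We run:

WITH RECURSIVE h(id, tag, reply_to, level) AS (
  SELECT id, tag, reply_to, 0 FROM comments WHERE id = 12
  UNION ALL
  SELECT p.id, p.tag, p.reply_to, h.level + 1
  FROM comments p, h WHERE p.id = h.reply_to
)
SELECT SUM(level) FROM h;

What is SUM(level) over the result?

Base: id=12 (c24), reply_to=11, level 0.
Iteration 1: join on id=11 -> c28 (id 11, reply_to=5, level 1).
Iteration 2: join on id=5 -> c23 (id 5, reply_to=1, level 2).
Iteration 3: join on id=1 -> c19 (id 1, reply_to=NULL, level 3).
Iteration 4: reply_to is NULL; no match; recursion stops.
SUM(level) = 0 + 1 + 2 + 3 = 6.

6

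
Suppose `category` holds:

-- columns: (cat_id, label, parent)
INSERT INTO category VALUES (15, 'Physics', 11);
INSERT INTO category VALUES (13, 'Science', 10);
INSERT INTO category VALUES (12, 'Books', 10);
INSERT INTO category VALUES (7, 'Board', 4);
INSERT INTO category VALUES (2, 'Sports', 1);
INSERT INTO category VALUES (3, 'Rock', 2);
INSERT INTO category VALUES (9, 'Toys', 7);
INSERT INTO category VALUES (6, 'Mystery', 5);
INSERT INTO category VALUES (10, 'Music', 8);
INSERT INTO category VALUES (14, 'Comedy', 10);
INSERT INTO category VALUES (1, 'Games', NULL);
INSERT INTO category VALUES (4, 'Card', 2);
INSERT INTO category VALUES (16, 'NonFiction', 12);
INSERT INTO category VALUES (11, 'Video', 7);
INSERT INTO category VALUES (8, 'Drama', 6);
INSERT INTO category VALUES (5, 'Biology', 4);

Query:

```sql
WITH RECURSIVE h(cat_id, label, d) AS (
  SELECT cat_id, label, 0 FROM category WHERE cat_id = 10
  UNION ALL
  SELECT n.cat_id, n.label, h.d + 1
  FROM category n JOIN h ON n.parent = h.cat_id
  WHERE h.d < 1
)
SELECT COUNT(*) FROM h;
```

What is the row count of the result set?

4

Base: cat_id=10 (Music) at d 0.
Iteration 1: rows with parent in {10} -> Books (id 12, d 1), Science (id 13, d 1), Comedy (id 14, d 1).
Iteration 2: d < 1 fails for all current rows; recursion stops.
Total rows emitted: 4.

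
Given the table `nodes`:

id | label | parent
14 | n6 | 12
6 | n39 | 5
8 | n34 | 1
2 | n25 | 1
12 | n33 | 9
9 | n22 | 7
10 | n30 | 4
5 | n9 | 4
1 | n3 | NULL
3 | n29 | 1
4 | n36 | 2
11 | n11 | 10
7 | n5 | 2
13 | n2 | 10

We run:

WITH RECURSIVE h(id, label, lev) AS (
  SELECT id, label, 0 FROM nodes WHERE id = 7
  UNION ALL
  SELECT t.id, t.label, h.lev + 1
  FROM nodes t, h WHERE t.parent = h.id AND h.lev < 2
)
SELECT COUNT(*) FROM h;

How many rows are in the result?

Base: id=7 (n5) at lev 0.
Iteration 1: rows with parent in {7} -> n22 (id 9, lev 1).
Iteration 2: rows with parent in {9} -> n33 (id 12, lev 2).
Iteration 3: lev < 2 fails for all current rows; recursion stops.
Total rows emitted: 3.

3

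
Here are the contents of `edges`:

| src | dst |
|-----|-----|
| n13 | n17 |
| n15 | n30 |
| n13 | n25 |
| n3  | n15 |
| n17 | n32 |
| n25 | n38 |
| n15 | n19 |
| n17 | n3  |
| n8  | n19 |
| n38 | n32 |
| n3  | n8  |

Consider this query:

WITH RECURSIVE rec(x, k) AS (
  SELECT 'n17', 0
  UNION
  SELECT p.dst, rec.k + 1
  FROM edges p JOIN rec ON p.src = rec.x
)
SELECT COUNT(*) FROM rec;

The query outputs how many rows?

Base: (n17, k=0).
Iteration 1: edges from {n17} -> (n3, k=1), (n32, k=1).
Iteration 2: edges from {n3,n32} -> (n15, k=2), (n8, k=2).
Iteration 3: edges from {n15,n8} -> (n19, k=3), (n30, k=3). [UNION drops 1 duplicate row(s)]
Iteration 4: no outgoing edges from {n19,n30}; recursion stops.
Total rows emitted: 7.

7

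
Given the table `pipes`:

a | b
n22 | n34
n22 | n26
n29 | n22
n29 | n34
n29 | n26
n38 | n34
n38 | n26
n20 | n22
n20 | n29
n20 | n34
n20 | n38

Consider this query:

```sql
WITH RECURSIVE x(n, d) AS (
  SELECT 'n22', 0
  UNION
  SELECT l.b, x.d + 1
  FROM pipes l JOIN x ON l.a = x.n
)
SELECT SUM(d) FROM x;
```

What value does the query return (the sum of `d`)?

Base: (n22, d=0).
Iteration 1: edges from {n22} -> (n26, d=1), (n34, d=1).
Iteration 2: no outgoing edges from {n26,n34}; recursion stops.
SUM(d) = 0 + 1 + 1 = 2.

2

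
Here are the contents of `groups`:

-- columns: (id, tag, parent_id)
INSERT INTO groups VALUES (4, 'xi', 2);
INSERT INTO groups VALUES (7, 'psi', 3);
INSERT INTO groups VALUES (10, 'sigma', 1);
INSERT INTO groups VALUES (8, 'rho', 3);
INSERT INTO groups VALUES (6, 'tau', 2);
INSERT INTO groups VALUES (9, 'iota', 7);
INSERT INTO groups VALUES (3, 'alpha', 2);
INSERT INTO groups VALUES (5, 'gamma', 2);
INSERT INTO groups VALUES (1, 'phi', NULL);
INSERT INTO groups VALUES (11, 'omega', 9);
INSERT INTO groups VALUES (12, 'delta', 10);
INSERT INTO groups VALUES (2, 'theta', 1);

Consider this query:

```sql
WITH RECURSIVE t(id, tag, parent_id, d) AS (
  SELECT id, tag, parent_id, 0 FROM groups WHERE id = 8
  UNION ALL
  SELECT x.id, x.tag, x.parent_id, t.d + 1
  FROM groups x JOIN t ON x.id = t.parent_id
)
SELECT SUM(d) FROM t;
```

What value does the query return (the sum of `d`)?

6

Base: id=8 (rho), parent_id=3, d 0.
Iteration 1: join on id=3 -> alpha (id 3, parent_id=2, d 1).
Iteration 2: join on id=2 -> theta (id 2, parent_id=1, d 2).
Iteration 3: join on id=1 -> phi (id 1, parent_id=NULL, d 3).
Iteration 4: parent_id is NULL; no match; recursion stops.
SUM(d) = 0 + 1 + 2 + 3 = 6.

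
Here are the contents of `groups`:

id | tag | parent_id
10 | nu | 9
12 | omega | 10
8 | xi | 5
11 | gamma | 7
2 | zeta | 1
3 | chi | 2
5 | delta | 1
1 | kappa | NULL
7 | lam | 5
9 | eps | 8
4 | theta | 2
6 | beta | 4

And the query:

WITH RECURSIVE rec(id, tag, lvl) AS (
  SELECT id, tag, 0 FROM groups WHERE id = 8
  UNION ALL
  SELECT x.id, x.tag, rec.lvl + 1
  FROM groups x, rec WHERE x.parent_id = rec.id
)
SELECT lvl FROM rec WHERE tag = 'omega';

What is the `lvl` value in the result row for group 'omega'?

Base: id=8 (xi) at lvl 0.
Iteration 1: rows with parent_id in {8} -> eps (id 9, lvl 1).
Iteration 2: rows with parent_id in {9} -> nu (id 10, lvl 2).
Iteration 3: rows with parent_id in {10} -> omega (id 12, lvl 3).
Iteration 4: no rows with parent_id in {12}; recursion stops.

3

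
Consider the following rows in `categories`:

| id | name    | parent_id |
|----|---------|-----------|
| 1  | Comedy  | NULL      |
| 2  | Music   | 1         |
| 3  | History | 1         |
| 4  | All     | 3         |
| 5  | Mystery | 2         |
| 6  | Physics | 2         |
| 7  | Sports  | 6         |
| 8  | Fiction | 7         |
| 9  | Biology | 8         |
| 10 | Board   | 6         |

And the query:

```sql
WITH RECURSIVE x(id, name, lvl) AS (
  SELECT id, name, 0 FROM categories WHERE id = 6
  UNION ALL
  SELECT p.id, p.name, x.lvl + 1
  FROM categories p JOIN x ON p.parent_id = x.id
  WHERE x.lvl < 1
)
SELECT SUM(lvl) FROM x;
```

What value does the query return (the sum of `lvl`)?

2

Base: id=6 (Physics) at lvl 0.
Iteration 1: rows with parent_id in {6} -> Sports (id 7, lvl 1), Board (id 10, lvl 1).
Iteration 2: lvl < 1 fails for all current rows; recursion stops.
SUM(lvl) = 0 + 1 + 1 = 2.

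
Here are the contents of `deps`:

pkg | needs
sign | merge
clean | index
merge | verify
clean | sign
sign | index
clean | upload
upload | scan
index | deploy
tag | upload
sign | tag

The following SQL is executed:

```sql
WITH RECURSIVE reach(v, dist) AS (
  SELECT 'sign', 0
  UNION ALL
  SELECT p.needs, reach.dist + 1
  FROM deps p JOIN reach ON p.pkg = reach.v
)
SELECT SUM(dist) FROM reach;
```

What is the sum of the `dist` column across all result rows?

12

Base: (sign, dist=0).
Iteration 1: edges from {sign} -> (index, dist=1), (merge, dist=1), (tag, dist=1).
Iteration 2: edges from {index,merge,tag} -> (deploy, dist=2), (upload, dist=2), (verify, dist=2).
Iteration 3: edges from {deploy,upload,verify} -> (scan, dist=3).
Iteration 4: no outgoing edges from {scan}; recursion stops.
SUM(dist) = 0 + 1 + 1 + 1 + 2 + 2 + 2 + 3 = 12.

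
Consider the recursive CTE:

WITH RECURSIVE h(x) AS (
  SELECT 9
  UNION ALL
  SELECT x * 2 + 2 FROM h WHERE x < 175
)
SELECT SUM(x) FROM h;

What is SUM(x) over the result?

Base: x=9.
Iteration 1: 9 < 175 holds -> x = 9 * 2 + 2 = 20.
Iteration 2: 20 < 175 holds -> x = 20 * 2 + 2 = 42.
Iteration 3: 42 < 175 holds -> x = 42 * 2 + 2 = 86.
Iteration 4: 86 < 175 holds -> x = 86 * 2 + 2 = 174.
Iteration 5: 174 < 175 holds -> x = 174 * 2 + 2 = 350.
Iteration 6: 350 < 175 fails; recursion stops.
SUM(x) = 9 + 20 + 42 + 86 + 174 + 350 = 681.

681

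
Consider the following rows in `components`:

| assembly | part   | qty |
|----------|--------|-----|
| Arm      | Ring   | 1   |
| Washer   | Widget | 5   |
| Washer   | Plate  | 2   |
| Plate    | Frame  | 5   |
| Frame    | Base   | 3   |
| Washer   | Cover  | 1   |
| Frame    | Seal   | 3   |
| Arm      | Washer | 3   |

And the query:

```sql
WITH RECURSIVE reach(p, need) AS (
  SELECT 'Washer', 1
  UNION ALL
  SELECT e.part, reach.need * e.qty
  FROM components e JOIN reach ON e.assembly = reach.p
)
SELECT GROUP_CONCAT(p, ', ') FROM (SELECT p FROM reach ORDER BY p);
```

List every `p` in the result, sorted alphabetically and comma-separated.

Base, Cover, Frame, Plate, Seal, Washer, Widget

Base: (Washer, need=1).
Iteration 1: components of {Washer} -> Cover = 1*1 = 1, Plate = 1*2 = 2, Widget = 1*5 = 5.
Iteration 2: components of {Cover,Plate,Widget} -> Frame = 2*5 = 10.
Iteration 3: components of {Frame} -> Base = 10*3 = 30, Seal = 10*3 = 30.
Iteration 4: no further components; recursion stops.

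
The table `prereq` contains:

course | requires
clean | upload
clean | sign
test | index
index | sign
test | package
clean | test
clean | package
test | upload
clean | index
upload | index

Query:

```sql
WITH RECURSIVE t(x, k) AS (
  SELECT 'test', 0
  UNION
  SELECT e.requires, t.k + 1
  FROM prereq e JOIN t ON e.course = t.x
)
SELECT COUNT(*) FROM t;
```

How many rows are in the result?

Base: (test, k=0).
Iteration 1: edges from {test} -> (index, k=1), (package, k=1), (upload, k=1).
Iteration 2: edges from {index,package,upload} -> (index, k=2), (sign, k=2).
Iteration 3: edges from {index,sign} -> (sign, k=3).
Iteration 4: no outgoing edges from {sign}; recursion stops.
Total rows emitted: 7.

7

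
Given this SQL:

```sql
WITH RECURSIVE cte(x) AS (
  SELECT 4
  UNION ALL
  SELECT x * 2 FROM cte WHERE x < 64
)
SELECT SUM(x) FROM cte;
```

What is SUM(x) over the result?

124

Base: x=4.
Iteration 1: 4 < 64 holds -> x = 4 * 2 = 8.
Iteration 2: 8 < 64 holds -> x = 8 * 2 = 16.
Iteration 3: 16 < 64 holds -> x = 16 * 2 = 32.
Iteration 4: 32 < 64 holds -> x = 32 * 2 = 64.
Iteration 5: 64 < 64 fails; recursion stops.
SUM(x) = 4 + 8 + 16 + 32 + 64 = 124.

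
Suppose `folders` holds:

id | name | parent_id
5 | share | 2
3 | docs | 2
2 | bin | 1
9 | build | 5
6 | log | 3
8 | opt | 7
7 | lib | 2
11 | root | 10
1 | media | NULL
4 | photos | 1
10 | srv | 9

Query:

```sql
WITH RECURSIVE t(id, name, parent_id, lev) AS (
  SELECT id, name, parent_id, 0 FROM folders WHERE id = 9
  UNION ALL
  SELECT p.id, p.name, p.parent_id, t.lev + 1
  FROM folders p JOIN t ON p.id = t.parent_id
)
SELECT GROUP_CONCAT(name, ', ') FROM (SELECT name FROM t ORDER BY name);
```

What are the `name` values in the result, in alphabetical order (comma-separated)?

bin, build, media, share

Base: id=9 (build), parent_id=5, lev 0.
Iteration 1: join on id=5 -> share (id 5, parent_id=2, lev 1).
Iteration 2: join on id=2 -> bin (id 2, parent_id=1, lev 2).
Iteration 3: join on id=1 -> media (id 1, parent_id=NULL, lev 3).
Iteration 4: parent_id is NULL; no match; recursion stops.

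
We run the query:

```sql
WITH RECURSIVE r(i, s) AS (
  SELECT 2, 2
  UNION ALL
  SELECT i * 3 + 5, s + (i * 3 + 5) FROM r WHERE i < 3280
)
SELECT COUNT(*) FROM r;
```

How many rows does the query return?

8

Base: i=2, s=2.
Iteration 1: 2 < 3280 holds -> i = 2 * 3 + 5 = 11, s = 2 + 11 = 13.
Iteration 2: 11 < 3280 holds -> i = 11 * 3 + 5 = 38, s = 13 + 38 = 51.
Iteration 3: 38 < 3280 holds -> i = 38 * 3 + 5 = 119, s = 51 + 119 = 170.
Iteration 4: 119 < 3280 holds -> i = 119 * 3 + 5 = 362, s = 170 + 362 = 532.
Iteration 5: 362 < 3280 holds -> i = 362 * 3 + 5 = 1091, s = 532 + 1091 = 1623.
Iteration 6: 1091 < 3280 holds -> i = 1091 * 3 + 5 = 3278, s = 1623 + 3278 = 4901.
Iteration 7: 3278 < 3280 holds -> i = 3278 * 3 + 5 = 9839, s = 4901 + 9839 = 14740.
Iteration 8: 9839 < 3280 fails; recursion stops.
Total rows emitted: 8.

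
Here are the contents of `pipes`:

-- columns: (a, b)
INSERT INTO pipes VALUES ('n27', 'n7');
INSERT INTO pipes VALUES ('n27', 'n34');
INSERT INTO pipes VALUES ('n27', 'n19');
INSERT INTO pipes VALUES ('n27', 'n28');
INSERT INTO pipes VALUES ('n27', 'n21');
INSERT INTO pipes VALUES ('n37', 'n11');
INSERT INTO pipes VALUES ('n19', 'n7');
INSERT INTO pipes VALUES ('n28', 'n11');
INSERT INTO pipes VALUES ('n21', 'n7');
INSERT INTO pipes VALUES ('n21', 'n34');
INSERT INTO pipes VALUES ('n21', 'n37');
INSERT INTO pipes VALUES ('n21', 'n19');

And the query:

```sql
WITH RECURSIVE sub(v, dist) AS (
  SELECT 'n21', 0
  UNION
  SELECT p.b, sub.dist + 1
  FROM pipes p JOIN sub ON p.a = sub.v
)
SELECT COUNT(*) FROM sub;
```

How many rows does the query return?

7

Base: (n21, dist=0).
Iteration 1: edges from {n21} -> (n19, dist=1), (n34, dist=1), (n37, dist=1), (n7, dist=1).
Iteration 2: edges from {n19,n34,n37,n7} -> (n11, dist=2), (n7, dist=2).
Iteration 3: no outgoing edges from {n11,n7}; recursion stops.
Total rows emitted: 7.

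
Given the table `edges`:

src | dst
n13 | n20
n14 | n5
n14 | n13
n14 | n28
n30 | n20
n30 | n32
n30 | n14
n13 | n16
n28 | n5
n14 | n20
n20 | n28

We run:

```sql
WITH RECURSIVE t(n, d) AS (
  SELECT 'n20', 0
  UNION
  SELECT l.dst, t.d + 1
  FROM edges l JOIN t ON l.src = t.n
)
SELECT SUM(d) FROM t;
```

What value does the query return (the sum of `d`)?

3

Base: (n20, d=0).
Iteration 1: edges from {n20} -> (n28, d=1).
Iteration 2: edges from {n28} -> (n5, d=2).
Iteration 3: no outgoing edges from {n5}; recursion stops.
SUM(d) = 0 + 1 + 2 = 3.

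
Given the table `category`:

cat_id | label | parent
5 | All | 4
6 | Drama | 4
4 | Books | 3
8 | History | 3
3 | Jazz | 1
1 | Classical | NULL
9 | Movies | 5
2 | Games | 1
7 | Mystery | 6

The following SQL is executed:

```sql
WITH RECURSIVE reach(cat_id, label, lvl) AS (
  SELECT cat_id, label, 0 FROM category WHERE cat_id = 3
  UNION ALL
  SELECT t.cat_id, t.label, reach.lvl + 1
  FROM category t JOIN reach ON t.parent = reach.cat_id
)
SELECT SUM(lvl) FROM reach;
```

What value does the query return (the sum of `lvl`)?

12

Base: cat_id=3 (Jazz) at lvl 0.
Iteration 1: rows with parent in {3} -> Books (id 4, lvl 1), History (id 8, lvl 1).
Iteration 2: rows with parent in {4,8} -> All (id 5, lvl 2), Drama (id 6, lvl 2).
Iteration 3: rows with parent in {5,6} -> Mystery (id 7, lvl 3), Movies (id 9, lvl 3).
Iteration 4: no rows with parent in {7,9}; recursion stops.
SUM(lvl) = 0 + 1 + 1 + 2 + 2 + 3 + 3 = 12.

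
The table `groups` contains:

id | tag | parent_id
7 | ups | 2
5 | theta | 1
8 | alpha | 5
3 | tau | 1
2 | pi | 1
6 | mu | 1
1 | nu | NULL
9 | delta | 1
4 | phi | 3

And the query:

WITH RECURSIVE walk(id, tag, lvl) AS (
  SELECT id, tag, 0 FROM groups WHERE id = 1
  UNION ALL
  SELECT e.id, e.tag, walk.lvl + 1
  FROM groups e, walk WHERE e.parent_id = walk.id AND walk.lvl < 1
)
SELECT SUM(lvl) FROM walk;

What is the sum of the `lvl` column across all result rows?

5

Base: id=1 (nu) at lvl 0.
Iteration 1: rows with parent_id in {1} -> pi (id 2, lvl 1), tau (id 3, lvl 1), theta (id 5, lvl 1), mu (id 6, lvl 1), delta (id 9, lvl 1).
Iteration 2: lvl < 1 fails for all current rows; recursion stops.
SUM(lvl) = 0 + 1 + 1 + 1 + 1 + 1 = 5.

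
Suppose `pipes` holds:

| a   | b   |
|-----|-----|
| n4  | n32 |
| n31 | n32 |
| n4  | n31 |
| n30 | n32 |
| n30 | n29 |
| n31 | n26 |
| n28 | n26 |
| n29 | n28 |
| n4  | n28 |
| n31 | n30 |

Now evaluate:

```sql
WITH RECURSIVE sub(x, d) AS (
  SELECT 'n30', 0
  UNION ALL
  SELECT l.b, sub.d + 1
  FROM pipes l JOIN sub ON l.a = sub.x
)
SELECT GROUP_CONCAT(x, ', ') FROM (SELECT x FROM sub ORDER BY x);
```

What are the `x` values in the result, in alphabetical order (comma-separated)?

Base: (n30, d=0).
Iteration 1: edges from {n30} -> (n29, d=1), (n32, d=1).
Iteration 2: edges from {n29,n32} -> (n28, d=2).
Iteration 3: edges from {n28} -> (n26, d=3).
Iteration 4: no outgoing edges from {n26}; recursion stops.

n26, n28, n29, n30, n32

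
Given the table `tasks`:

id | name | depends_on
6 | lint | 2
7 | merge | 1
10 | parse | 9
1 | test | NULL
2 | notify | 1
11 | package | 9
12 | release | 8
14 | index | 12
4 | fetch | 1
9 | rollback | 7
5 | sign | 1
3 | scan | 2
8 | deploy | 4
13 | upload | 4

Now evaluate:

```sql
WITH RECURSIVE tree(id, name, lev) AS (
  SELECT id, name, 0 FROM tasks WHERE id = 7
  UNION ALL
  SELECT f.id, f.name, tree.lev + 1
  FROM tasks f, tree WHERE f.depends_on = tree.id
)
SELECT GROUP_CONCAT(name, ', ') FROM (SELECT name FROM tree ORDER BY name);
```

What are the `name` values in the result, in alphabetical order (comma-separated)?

Base: id=7 (merge) at lev 0.
Iteration 1: rows with depends_on in {7} -> rollback (id 9, lev 1).
Iteration 2: rows with depends_on in {9} -> parse (id 10, lev 2), package (id 11, lev 2).
Iteration 3: no rows with depends_on in {10,11}; recursion stops.

merge, package, parse, rollback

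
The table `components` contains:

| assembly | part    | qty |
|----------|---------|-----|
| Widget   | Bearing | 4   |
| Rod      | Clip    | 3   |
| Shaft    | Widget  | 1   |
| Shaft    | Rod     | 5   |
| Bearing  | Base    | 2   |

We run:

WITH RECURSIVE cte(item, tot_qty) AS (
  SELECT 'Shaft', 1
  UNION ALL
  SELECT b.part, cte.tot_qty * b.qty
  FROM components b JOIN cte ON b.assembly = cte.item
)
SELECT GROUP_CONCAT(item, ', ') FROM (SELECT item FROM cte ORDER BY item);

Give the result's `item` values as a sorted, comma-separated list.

Base, Bearing, Clip, Rod, Shaft, Widget

Base: (Shaft, tot_qty=1).
Iteration 1: components of {Shaft} -> Rod = 1*5 = 5, Widget = 1*1 = 1.
Iteration 2: components of {Rod,Widget} -> Bearing = 1*4 = 4, Clip = 5*3 = 15.
Iteration 3: components of {Bearing,Clip} -> Base = 4*2 = 8.
Iteration 4: no further components; recursion stops.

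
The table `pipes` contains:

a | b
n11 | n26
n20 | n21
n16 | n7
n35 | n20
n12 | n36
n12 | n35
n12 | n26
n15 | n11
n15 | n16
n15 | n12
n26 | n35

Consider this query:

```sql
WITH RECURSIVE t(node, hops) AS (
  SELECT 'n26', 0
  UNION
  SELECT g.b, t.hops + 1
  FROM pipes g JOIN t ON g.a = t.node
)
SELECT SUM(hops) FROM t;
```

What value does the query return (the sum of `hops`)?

6

Base: (n26, hops=0).
Iteration 1: edges from {n26} -> (n35, hops=1).
Iteration 2: edges from {n35} -> (n20, hops=2).
Iteration 3: edges from {n20} -> (n21, hops=3).
Iteration 4: no outgoing edges from {n21}; recursion stops.
SUM(hops) = 0 + 1 + 2 + 3 = 6.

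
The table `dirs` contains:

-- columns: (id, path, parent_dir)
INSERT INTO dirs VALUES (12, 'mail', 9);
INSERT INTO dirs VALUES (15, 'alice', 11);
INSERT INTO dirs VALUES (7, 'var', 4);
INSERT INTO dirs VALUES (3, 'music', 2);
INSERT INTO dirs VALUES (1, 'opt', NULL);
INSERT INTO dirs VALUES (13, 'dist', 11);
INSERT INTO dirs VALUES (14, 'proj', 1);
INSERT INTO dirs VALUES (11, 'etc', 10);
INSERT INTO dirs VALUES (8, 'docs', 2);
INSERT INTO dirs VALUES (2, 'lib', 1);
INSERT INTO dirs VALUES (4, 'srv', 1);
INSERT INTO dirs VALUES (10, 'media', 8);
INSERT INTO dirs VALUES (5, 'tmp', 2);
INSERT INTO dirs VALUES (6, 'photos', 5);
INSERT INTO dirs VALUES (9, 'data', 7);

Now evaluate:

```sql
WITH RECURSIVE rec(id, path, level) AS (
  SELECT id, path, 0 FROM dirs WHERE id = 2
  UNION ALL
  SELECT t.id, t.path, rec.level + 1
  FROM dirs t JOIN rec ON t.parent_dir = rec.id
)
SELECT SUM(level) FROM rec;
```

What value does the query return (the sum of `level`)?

18

Base: id=2 (lib) at level 0.
Iteration 1: rows with parent_dir in {2} -> music (id 3, level 1), tmp (id 5, level 1), docs (id 8, level 1).
Iteration 2: rows with parent_dir in {3,5,8} -> photos (id 6, level 2), media (id 10, level 2).
Iteration 3: rows with parent_dir in {6,10} -> etc (id 11, level 3).
Iteration 4: rows with parent_dir in {11} -> dist (id 13, level 4), alice (id 15, level 4).
Iteration 5: no rows with parent_dir in {13,15}; recursion stops.
SUM(level) = 0 + 1 + 1 + 1 + 2 + 2 + 3 + 4 + 4 = 18.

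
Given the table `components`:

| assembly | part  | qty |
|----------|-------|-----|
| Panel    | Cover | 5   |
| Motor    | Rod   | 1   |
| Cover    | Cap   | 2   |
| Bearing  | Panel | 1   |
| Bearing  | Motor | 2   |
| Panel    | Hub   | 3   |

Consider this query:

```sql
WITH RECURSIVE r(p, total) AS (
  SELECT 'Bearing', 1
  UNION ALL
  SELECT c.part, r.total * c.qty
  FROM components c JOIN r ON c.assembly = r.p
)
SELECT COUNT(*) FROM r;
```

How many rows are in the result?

Base: (Bearing, total=1).
Iteration 1: components of {Bearing} -> Motor = 1*2 = 2, Panel = 1*1 = 1.
Iteration 2: components of {Motor,Panel} -> Cover = 1*5 = 5, Hub = 1*3 = 3, Rod = 2*1 = 2.
Iteration 3: components of {Cover,Hub,Rod} -> Cap = 5*2 = 10.
Iteration 4: no further components; recursion stops.
Total rows emitted: 7.

7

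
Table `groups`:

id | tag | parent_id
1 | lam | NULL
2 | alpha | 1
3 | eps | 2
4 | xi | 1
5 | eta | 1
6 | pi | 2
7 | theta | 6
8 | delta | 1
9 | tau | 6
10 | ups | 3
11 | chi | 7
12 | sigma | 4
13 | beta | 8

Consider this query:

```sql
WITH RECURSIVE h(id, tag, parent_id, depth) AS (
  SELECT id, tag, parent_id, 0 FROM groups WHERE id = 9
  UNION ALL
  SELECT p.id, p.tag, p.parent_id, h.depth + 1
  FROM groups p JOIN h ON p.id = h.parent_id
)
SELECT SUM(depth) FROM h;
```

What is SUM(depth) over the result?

6

Base: id=9 (tau), parent_id=6, depth 0.
Iteration 1: join on id=6 -> pi (id 6, parent_id=2, depth 1).
Iteration 2: join on id=2 -> alpha (id 2, parent_id=1, depth 2).
Iteration 3: join on id=1 -> lam (id 1, parent_id=NULL, depth 3).
Iteration 4: parent_id is NULL; no match; recursion stops.
SUM(depth) = 0 + 1 + 2 + 3 = 6.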